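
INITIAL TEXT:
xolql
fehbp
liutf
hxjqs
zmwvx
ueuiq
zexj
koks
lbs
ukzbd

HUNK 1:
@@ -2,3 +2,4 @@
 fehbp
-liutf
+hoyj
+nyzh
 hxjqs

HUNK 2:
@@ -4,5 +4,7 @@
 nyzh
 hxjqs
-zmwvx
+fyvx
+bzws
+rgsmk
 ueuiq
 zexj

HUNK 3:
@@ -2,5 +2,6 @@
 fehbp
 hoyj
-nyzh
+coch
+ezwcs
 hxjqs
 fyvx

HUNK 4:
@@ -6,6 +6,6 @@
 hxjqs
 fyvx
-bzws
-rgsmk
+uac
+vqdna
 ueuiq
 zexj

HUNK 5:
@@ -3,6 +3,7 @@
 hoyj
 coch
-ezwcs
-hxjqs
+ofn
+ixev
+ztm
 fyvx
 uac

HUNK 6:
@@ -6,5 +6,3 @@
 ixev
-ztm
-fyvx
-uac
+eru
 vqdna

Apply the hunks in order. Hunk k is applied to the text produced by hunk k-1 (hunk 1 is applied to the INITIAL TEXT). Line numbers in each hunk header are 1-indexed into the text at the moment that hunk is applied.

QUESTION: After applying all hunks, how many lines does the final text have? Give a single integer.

Hunk 1: at line 2 remove [liutf] add [hoyj,nyzh] -> 11 lines: xolql fehbp hoyj nyzh hxjqs zmwvx ueuiq zexj koks lbs ukzbd
Hunk 2: at line 4 remove [zmwvx] add [fyvx,bzws,rgsmk] -> 13 lines: xolql fehbp hoyj nyzh hxjqs fyvx bzws rgsmk ueuiq zexj koks lbs ukzbd
Hunk 3: at line 2 remove [nyzh] add [coch,ezwcs] -> 14 lines: xolql fehbp hoyj coch ezwcs hxjqs fyvx bzws rgsmk ueuiq zexj koks lbs ukzbd
Hunk 4: at line 6 remove [bzws,rgsmk] add [uac,vqdna] -> 14 lines: xolql fehbp hoyj coch ezwcs hxjqs fyvx uac vqdna ueuiq zexj koks lbs ukzbd
Hunk 5: at line 3 remove [ezwcs,hxjqs] add [ofn,ixev,ztm] -> 15 lines: xolql fehbp hoyj coch ofn ixev ztm fyvx uac vqdna ueuiq zexj koks lbs ukzbd
Hunk 6: at line 6 remove [ztm,fyvx,uac] add [eru] -> 13 lines: xolql fehbp hoyj coch ofn ixev eru vqdna ueuiq zexj koks lbs ukzbd
Final line count: 13

Answer: 13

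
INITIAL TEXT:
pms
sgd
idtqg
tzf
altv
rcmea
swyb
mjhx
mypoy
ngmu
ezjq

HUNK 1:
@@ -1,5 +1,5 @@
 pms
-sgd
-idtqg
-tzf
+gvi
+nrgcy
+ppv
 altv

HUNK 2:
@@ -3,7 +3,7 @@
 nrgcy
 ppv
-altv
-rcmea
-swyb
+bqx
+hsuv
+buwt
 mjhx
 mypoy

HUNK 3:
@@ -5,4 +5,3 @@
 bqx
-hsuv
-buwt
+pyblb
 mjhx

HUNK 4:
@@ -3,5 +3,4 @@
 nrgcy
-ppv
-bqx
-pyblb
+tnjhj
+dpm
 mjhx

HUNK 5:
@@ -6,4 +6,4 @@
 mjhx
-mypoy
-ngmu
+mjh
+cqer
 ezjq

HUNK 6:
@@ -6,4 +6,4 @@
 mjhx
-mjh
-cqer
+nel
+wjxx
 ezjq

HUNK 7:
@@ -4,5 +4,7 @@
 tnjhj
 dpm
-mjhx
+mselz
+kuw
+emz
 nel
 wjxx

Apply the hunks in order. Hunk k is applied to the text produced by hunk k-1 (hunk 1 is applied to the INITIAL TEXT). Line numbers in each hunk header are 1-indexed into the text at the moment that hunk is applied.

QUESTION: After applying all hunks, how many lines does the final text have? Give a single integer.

Answer: 11

Derivation:
Hunk 1: at line 1 remove [sgd,idtqg,tzf] add [gvi,nrgcy,ppv] -> 11 lines: pms gvi nrgcy ppv altv rcmea swyb mjhx mypoy ngmu ezjq
Hunk 2: at line 3 remove [altv,rcmea,swyb] add [bqx,hsuv,buwt] -> 11 lines: pms gvi nrgcy ppv bqx hsuv buwt mjhx mypoy ngmu ezjq
Hunk 3: at line 5 remove [hsuv,buwt] add [pyblb] -> 10 lines: pms gvi nrgcy ppv bqx pyblb mjhx mypoy ngmu ezjq
Hunk 4: at line 3 remove [ppv,bqx,pyblb] add [tnjhj,dpm] -> 9 lines: pms gvi nrgcy tnjhj dpm mjhx mypoy ngmu ezjq
Hunk 5: at line 6 remove [mypoy,ngmu] add [mjh,cqer] -> 9 lines: pms gvi nrgcy tnjhj dpm mjhx mjh cqer ezjq
Hunk 6: at line 6 remove [mjh,cqer] add [nel,wjxx] -> 9 lines: pms gvi nrgcy tnjhj dpm mjhx nel wjxx ezjq
Hunk 7: at line 4 remove [mjhx] add [mselz,kuw,emz] -> 11 lines: pms gvi nrgcy tnjhj dpm mselz kuw emz nel wjxx ezjq
Final line count: 11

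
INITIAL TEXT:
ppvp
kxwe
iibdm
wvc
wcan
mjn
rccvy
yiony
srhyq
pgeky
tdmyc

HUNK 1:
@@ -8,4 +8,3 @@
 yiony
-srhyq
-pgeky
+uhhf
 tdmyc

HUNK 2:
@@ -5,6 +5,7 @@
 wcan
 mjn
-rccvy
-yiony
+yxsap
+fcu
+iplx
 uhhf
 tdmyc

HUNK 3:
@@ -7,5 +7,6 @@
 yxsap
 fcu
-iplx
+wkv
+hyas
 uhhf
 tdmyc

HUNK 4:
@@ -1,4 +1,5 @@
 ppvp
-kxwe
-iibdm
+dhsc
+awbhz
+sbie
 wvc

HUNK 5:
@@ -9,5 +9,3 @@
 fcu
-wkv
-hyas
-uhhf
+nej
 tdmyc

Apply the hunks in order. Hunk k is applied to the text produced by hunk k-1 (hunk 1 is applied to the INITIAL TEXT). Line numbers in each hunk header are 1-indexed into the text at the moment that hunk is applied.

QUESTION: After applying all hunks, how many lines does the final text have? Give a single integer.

Answer: 11

Derivation:
Hunk 1: at line 8 remove [srhyq,pgeky] add [uhhf] -> 10 lines: ppvp kxwe iibdm wvc wcan mjn rccvy yiony uhhf tdmyc
Hunk 2: at line 5 remove [rccvy,yiony] add [yxsap,fcu,iplx] -> 11 lines: ppvp kxwe iibdm wvc wcan mjn yxsap fcu iplx uhhf tdmyc
Hunk 3: at line 7 remove [iplx] add [wkv,hyas] -> 12 lines: ppvp kxwe iibdm wvc wcan mjn yxsap fcu wkv hyas uhhf tdmyc
Hunk 4: at line 1 remove [kxwe,iibdm] add [dhsc,awbhz,sbie] -> 13 lines: ppvp dhsc awbhz sbie wvc wcan mjn yxsap fcu wkv hyas uhhf tdmyc
Hunk 5: at line 9 remove [wkv,hyas,uhhf] add [nej] -> 11 lines: ppvp dhsc awbhz sbie wvc wcan mjn yxsap fcu nej tdmyc
Final line count: 11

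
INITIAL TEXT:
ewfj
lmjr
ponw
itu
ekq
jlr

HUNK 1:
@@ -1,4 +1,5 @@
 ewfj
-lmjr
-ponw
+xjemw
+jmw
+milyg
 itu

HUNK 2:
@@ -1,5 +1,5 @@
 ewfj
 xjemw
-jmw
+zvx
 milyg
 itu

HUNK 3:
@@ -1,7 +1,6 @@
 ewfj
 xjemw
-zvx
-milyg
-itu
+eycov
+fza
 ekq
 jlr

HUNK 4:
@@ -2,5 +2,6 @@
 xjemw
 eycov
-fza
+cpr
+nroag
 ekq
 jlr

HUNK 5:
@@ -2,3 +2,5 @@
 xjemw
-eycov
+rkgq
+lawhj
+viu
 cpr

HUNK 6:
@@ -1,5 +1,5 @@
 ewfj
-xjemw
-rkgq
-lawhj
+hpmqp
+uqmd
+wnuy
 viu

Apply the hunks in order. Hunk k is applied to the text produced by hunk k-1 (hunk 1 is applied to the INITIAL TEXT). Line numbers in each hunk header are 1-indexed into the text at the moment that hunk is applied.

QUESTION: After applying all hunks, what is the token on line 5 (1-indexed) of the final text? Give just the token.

Hunk 1: at line 1 remove [lmjr,ponw] add [xjemw,jmw,milyg] -> 7 lines: ewfj xjemw jmw milyg itu ekq jlr
Hunk 2: at line 1 remove [jmw] add [zvx] -> 7 lines: ewfj xjemw zvx milyg itu ekq jlr
Hunk 3: at line 1 remove [zvx,milyg,itu] add [eycov,fza] -> 6 lines: ewfj xjemw eycov fza ekq jlr
Hunk 4: at line 2 remove [fza] add [cpr,nroag] -> 7 lines: ewfj xjemw eycov cpr nroag ekq jlr
Hunk 5: at line 2 remove [eycov] add [rkgq,lawhj,viu] -> 9 lines: ewfj xjemw rkgq lawhj viu cpr nroag ekq jlr
Hunk 6: at line 1 remove [xjemw,rkgq,lawhj] add [hpmqp,uqmd,wnuy] -> 9 lines: ewfj hpmqp uqmd wnuy viu cpr nroag ekq jlr
Final line 5: viu

Answer: viu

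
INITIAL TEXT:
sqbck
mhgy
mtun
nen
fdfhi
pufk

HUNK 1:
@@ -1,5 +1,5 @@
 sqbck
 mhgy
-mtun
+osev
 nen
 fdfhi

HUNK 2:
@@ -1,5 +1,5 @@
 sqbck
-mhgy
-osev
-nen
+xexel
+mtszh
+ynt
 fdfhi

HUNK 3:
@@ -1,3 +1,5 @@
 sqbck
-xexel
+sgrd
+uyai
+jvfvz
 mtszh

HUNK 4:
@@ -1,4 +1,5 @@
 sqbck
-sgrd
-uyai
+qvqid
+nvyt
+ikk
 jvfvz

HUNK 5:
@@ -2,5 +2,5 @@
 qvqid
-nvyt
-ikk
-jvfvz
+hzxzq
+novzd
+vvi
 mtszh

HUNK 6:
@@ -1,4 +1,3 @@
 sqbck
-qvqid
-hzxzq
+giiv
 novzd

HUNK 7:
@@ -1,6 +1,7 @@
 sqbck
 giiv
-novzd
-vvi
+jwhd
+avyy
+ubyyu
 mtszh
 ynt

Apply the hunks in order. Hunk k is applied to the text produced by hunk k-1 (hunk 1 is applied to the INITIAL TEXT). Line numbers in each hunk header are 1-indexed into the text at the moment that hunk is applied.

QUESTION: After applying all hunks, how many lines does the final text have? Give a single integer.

Answer: 9

Derivation:
Hunk 1: at line 1 remove [mtun] add [osev] -> 6 lines: sqbck mhgy osev nen fdfhi pufk
Hunk 2: at line 1 remove [mhgy,osev,nen] add [xexel,mtszh,ynt] -> 6 lines: sqbck xexel mtszh ynt fdfhi pufk
Hunk 3: at line 1 remove [xexel] add [sgrd,uyai,jvfvz] -> 8 lines: sqbck sgrd uyai jvfvz mtszh ynt fdfhi pufk
Hunk 4: at line 1 remove [sgrd,uyai] add [qvqid,nvyt,ikk] -> 9 lines: sqbck qvqid nvyt ikk jvfvz mtszh ynt fdfhi pufk
Hunk 5: at line 2 remove [nvyt,ikk,jvfvz] add [hzxzq,novzd,vvi] -> 9 lines: sqbck qvqid hzxzq novzd vvi mtszh ynt fdfhi pufk
Hunk 6: at line 1 remove [qvqid,hzxzq] add [giiv] -> 8 lines: sqbck giiv novzd vvi mtszh ynt fdfhi pufk
Hunk 7: at line 1 remove [novzd,vvi] add [jwhd,avyy,ubyyu] -> 9 lines: sqbck giiv jwhd avyy ubyyu mtszh ynt fdfhi pufk
Final line count: 9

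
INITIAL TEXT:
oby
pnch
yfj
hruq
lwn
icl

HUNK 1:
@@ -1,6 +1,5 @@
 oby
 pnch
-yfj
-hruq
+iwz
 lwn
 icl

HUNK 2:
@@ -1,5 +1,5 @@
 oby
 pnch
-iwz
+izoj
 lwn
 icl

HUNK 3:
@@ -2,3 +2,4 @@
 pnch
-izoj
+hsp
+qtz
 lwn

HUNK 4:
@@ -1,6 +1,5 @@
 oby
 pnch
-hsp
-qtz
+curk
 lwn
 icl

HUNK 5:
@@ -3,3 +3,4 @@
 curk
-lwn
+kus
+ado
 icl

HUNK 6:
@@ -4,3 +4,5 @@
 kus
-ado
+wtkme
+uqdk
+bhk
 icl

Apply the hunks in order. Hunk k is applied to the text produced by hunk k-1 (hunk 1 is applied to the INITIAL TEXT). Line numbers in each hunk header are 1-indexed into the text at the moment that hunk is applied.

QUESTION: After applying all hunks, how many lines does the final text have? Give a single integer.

Answer: 8

Derivation:
Hunk 1: at line 1 remove [yfj,hruq] add [iwz] -> 5 lines: oby pnch iwz lwn icl
Hunk 2: at line 1 remove [iwz] add [izoj] -> 5 lines: oby pnch izoj lwn icl
Hunk 3: at line 2 remove [izoj] add [hsp,qtz] -> 6 lines: oby pnch hsp qtz lwn icl
Hunk 4: at line 1 remove [hsp,qtz] add [curk] -> 5 lines: oby pnch curk lwn icl
Hunk 5: at line 3 remove [lwn] add [kus,ado] -> 6 lines: oby pnch curk kus ado icl
Hunk 6: at line 4 remove [ado] add [wtkme,uqdk,bhk] -> 8 lines: oby pnch curk kus wtkme uqdk bhk icl
Final line count: 8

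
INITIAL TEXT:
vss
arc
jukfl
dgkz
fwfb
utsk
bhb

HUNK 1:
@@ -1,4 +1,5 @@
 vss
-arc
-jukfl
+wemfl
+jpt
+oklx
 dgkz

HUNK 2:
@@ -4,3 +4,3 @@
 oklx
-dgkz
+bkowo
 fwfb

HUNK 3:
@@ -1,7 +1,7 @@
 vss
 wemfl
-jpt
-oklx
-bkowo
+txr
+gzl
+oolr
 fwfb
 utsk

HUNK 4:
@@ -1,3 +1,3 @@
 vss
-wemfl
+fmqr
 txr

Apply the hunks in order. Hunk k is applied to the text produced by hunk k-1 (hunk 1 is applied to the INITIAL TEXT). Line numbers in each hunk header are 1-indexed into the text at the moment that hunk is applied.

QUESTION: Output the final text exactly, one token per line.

Hunk 1: at line 1 remove [arc,jukfl] add [wemfl,jpt,oklx] -> 8 lines: vss wemfl jpt oklx dgkz fwfb utsk bhb
Hunk 2: at line 4 remove [dgkz] add [bkowo] -> 8 lines: vss wemfl jpt oklx bkowo fwfb utsk bhb
Hunk 3: at line 1 remove [jpt,oklx,bkowo] add [txr,gzl,oolr] -> 8 lines: vss wemfl txr gzl oolr fwfb utsk bhb
Hunk 4: at line 1 remove [wemfl] add [fmqr] -> 8 lines: vss fmqr txr gzl oolr fwfb utsk bhb

Answer: vss
fmqr
txr
gzl
oolr
fwfb
utsk
bhb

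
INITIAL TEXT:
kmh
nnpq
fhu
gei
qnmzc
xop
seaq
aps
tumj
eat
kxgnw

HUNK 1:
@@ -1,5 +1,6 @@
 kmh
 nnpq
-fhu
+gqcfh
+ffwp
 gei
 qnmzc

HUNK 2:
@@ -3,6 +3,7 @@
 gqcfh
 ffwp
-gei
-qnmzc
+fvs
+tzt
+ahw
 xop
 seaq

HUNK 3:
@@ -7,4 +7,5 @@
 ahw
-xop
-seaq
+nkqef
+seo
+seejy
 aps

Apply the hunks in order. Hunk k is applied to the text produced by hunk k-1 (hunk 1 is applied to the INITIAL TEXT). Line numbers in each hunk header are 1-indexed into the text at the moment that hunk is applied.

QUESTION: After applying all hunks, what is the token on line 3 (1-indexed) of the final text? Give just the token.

Answer: gqcfh

Derivation:
Hunk 1: at line 1 remove [fhu] add [gqcfh,ffwp] -> 12 lines: kmh nnpq gqcfh ffwp gei qnmzc xop seaq aps tumj eat kxgnw
Hunk 2: at line 3 remove [gei,qnmzc] add [fvs,tzt,ahw] -> 13 lines: kmh nnpq gqcfh ffwp fvs tzt ahw xop seaq aps tumj eat kxgnw
Hunk 3: at line 7 remove [xop,seaq] add [nkqef,seo,seejy] -> 14 lines: kmh nnpq gqcfh ffwp fvs tzt ahw nkqef seo seejy aps tumj eat kxgnw
Final line 3: gqcfh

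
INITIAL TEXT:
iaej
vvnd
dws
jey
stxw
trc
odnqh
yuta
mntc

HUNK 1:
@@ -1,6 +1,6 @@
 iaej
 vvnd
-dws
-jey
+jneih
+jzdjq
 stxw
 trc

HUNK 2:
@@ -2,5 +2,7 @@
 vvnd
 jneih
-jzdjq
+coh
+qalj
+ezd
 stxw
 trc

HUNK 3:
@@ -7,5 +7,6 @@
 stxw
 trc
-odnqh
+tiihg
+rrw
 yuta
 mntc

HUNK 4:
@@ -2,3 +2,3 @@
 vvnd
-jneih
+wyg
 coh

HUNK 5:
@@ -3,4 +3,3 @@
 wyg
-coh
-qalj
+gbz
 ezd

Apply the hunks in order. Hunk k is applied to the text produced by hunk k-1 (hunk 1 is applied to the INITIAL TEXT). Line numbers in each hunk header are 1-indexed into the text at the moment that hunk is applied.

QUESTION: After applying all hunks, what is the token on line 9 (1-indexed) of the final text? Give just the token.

Answer: rrw

Derivation:
Hunk 1: at line 1 remove [dws,jey] add [jneih,jzdjq] -> 9 lines: iaej vvnd jneih jzdjq stxw trc odnqh yuta mntc
Hunk 2: at line 2 remove [jzdjq] add [coh,qalj,ezd] -> 11 lines: iaej vvnd jneih coh qalj ezd stxw trc odnqh yuta mntc
Hunk 3: at line 7 remove [odnqh] add [tiihg,rrw] -> 12 lines: iaej vvnd jneih coh qalj ezd stxw trc tiihg rrw yuta mntc
Hunk 4: at line 2 remove [jneih] add [wyg] -> 12 lines: iaej vvnd wyg coh qalj ezd stxw trc tiihg rrw yuta mntc
Hunk 5: at line 3 remove [coh,qalj] add [gbz] -> 11 lines: iaej vvnd wyg gbz ezd stxw trc tiihg rrw yuta mntc
Final line 9: rrw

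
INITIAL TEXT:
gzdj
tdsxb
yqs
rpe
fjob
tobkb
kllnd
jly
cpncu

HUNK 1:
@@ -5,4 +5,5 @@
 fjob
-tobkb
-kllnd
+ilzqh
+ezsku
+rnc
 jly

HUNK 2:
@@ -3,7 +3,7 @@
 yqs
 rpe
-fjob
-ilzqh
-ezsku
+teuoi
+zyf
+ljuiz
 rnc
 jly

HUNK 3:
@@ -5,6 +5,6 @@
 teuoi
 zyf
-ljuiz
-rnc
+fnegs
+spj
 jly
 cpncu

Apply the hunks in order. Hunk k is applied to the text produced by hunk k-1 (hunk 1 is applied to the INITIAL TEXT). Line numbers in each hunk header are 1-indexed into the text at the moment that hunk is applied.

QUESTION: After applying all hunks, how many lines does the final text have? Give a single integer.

Hunk 1: at line 5 remove [tobkb,kllnd] add [ilzqh,ezsku,rnc] -> 10 lines: gzdj tdsxb yqs rpe fjob ilzqh ezsku rnc jly cpncu
Hunk 2: at line 3 remove [fjob,ilzqh,ezsku] add [teuoi,zyf,ljuiz] -> 10 lines: gzdj tdsxb yqs rpe teuoi zyf ljuiz rnc jly cpncu
Hunk 3: at line 5 remove [ljuiz,rnc] add [fnegs,spj] -> 10 lines: gzdj tdsxb yqs rpe teuoi zyf fnegs spj jly cpncu
Final line count: 10

Answer: 10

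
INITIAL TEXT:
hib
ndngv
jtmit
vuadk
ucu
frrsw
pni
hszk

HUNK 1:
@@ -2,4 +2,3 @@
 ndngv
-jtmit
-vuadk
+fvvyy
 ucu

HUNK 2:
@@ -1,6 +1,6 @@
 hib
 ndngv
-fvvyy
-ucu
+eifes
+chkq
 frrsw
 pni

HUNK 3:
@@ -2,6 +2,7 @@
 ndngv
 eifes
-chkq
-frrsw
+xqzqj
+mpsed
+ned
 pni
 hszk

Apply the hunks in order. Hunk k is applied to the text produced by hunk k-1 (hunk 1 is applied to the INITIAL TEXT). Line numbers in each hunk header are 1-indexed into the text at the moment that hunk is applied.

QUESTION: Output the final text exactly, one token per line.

Hunk 1: at line 2 remove [jtmit,vuadk] add [fvvyy] -> 7 lines: hib ndngv fvvyy ucu frrsw pni hszk
Hunk 2: at line 1 remove [fvvyy,ucu] add [eifes,chkq] -> 7 lines: hib ndngv eifes chkq frrsw pni hszk
Hunk 3: at line 2 remove [chkq,frrsw] add [xqzqj,mpsed,ned] -> 8 lines: hib ndngv eifes xqzqj mpsed ned pni hszk

Answer: hib
ndngv
eifes
xqzqj
mpsed
ned
pni
hszk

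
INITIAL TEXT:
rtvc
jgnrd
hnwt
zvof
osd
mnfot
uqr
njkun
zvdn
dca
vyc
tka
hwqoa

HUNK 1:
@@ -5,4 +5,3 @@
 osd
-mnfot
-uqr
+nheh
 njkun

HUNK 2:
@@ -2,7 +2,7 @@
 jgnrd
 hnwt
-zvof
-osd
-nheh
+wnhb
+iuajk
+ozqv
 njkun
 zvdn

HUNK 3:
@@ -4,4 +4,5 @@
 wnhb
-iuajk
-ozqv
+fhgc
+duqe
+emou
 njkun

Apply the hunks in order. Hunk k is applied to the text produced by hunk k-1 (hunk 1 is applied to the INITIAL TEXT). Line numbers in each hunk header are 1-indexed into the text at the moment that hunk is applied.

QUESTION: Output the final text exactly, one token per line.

Answer: rtvc
jgnrd
hnwt
wnhb
fhgc
duqe
emou
njkun
zvdn
dca
vyc
tka
hwqoa

Derivation:
Hunk 1: at line 5 remove [mnfot,uqr] add [nheh] -> 12 lines: rtvc jgnrd hnwt zvof osd nheh njkun zvdn dca vyc tka hwqoa
Hunk 2: at line 2 remove [zvof,osd,nheh] add [wnhb,iuajk,ozqv] -> 12 lines: rtvc jgnrd hnwt wnhb iuajk ozqv njkun zvdn dca vyc tka hwqoa
Hunk 3: at line 4 remove [iuajk,ozqv] add [fhgc,duqe,emou] -> 13 lines: rtvc jgnrd hnwt wnhb fhgc duqe emou njkun zvdn dca vyc tka hwqoa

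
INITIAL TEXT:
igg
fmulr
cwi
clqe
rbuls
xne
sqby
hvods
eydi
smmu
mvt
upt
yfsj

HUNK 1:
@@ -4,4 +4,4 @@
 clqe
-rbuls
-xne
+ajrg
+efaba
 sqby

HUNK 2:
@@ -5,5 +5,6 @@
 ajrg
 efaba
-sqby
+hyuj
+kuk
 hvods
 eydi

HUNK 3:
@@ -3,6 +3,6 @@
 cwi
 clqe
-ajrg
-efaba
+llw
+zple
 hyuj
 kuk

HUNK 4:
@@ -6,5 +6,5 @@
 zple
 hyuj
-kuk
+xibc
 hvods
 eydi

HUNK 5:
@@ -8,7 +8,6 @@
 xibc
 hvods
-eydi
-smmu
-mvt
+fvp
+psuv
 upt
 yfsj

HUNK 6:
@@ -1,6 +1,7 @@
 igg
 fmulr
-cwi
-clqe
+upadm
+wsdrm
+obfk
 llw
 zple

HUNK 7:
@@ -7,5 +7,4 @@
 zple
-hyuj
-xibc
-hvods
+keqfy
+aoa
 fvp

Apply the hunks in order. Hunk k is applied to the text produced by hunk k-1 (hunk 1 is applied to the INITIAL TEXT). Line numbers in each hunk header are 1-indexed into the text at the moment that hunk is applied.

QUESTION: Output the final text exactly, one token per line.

Answer: igg
fmulr
upadm
wsdrm
obfk
llw
zple
keqfy
aoa
fvp
psuv
upt
yfsj

Derivation:
Hunk 1: at line 4 remove [rbuls,xne] add [ajrg,efaba] -> 13 lines: igg fmulr cwi clqe ajrg efaba sqby hvods eydi smmu mvt upt yfsj
Hunk 2: at line 5 remove [sqby] add [hyuj,kuk] -> 14 lines: igg fmulr cwi clqe ajrg efaba hyuj kuk hvods eydi smmu mvt upt yfsj
Hunk 3: at line 3 remove [ajrg,efaba] add [llw,zple] -> 14 lines: igg fmulr cwi clqe llw zple hyuj kuk hvods eydi smmu mvt upt yfsj
Hunk 4: at line 6 remove [kuk] add [xibc] -> 14 lines: igg fmulr cwi clqe llw zple hyuj xibc hvods eydi smmu mvt upt yfsj
Hunk 5: at line 8 remove [eydi,smmu,mvt] add [fvp,psuv] -> 13 lines: igg fmulr cwi clqe llw zple hyuj xibc hvods fvp psuv upt yfsj
Hunk 6: at line 1 remove [cwi,clqe] add [upadm,wsdrm,obfk] -> 14 lines: igg fmulr upadm wsdrm obfk llw zple hyuj xibc hvods fvp psuv upt yfsj
Hunk 7: at line 7 remove [hyuj,xibc,hvods] add [keqfy,aoa] -> 13 lines: igg fmulr upadm wsdrm obfk llw zple keqfy aoa fvp psuv upt yfsj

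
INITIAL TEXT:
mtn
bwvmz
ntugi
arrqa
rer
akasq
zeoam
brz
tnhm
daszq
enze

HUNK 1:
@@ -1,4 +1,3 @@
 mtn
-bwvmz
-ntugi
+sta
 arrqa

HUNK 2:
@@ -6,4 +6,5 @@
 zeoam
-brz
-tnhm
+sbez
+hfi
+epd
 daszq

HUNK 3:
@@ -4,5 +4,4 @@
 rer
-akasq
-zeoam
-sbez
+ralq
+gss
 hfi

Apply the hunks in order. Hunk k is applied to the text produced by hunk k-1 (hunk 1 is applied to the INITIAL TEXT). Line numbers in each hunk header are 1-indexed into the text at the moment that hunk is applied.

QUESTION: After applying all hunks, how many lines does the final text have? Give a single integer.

Answer: 10

Derivation:
Hunk 1: at line 1 remove [bwvmz,ntugi] add [sta] -> 10 lines: mtn sta arrqa rer akasq zeoam brz tnhm daszq enze
Hunk 2: at line 6 remove [brz,tnhm] add [sbez,hfi,epd] -> 11 lines: mtn sta arrqa rer akasq zeoam sbez hfi epd daszq enze
Hunk 3: at line 4 remove [akasq,zeoam,sbez] add [ralq,gss] -> 10 lines: mtn sta arrqa rer ralq gss hfi epd daszq enze
Final line count: 10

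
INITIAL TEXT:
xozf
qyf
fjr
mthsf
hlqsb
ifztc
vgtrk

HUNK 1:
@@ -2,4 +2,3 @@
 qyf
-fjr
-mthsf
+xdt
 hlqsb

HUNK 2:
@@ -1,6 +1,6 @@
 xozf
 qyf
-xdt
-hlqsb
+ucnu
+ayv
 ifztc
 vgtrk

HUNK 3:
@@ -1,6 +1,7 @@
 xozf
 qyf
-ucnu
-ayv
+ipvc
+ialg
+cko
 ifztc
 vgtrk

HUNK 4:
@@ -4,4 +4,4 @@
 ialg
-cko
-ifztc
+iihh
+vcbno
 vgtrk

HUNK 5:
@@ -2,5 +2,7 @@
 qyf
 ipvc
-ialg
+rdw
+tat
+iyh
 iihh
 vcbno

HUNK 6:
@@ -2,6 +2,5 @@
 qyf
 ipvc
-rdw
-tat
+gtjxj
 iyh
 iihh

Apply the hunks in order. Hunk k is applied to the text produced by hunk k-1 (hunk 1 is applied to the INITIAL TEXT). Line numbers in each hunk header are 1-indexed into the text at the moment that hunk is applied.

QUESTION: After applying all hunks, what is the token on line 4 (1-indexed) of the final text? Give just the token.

Hunk 1: at line 2 remove [fjr,mthsf] add [xdt] -> 6 lines: xozf qyf xdt hlqsb ifztc vgtrk
Hunk 2: at line 1 remove [xdt,hlqsb] add [ucnu,ayv] -> 6 lines: xozf qyf ucnu ayv ifztc vgtrk
Hunk 3: at line 1 remove [ucnu,ayv] add [ipvc,ialg,cko] -> 7 lines: xozf qyf ipvc ialg cko ifztc vgtrk
Hunk 4: at line 4 remove [cko,ifztc] add [iihh,vcbno] -> 7 lines: xozf qyf ipvc ialg iihh vcbno vgtrk
Hunk 5: at line 2 remove [ialg] add [rdw,tat,iyh] -> 9 lines: xozf qyf ipvc rdw tat iyh iihh vcbno vgtrk
Hunk 6: at line 2 remove [rdw,tat] add [gtjxj] -> 8 lines: xozf qyf ipvc gtjxj iyh iihh vcbno vgtrk
Final line 4: gtjxj

Answer: gtjxj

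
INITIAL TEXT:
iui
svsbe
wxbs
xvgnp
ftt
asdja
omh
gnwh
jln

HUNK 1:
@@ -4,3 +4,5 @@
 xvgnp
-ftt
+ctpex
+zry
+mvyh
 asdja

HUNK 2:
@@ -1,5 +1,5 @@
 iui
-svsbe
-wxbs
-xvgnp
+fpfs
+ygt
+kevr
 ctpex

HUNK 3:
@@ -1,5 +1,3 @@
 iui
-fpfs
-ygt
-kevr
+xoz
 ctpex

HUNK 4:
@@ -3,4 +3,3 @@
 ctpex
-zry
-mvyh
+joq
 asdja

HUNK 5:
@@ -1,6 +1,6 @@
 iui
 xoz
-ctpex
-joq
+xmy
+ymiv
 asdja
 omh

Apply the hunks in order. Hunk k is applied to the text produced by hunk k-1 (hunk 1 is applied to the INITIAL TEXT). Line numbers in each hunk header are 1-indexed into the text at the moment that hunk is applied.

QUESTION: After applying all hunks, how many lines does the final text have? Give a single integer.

Hunk 1: at line 4 remove [ftt] add [ctpex,zry,mvyh] -> 11 lines: iui svsbe wxbs xvgnp ctpex zry mvyh asdja omh gnwh jln
Hunk 2: at line 1 remove [svsbe,wxbs,xvgnp] add [fpfs,ygt,kevr] -> 11 lines: iui fpfs ygt kevr ctpex zry mvyh asdja omh gnwh jln
Hunk 3: at line 1 remove [fpfs,ygt,kevr] add [xoz] -> 9 lines: iui xoz ctpex zry mvyh asdja omh gnwh jln
Hunk 4: at line 3 remove [zry,mvyh] add [joq] -> 8 lines: iui xoz ctpex joq asdja omh gnwh jln
Hunk 5: at line 1 remove [ctpex,joq] add [xmy,ymiv] -> 8 lines: iui xoz xmy ymiv asdja omh gnwh jln
Final line count: 8

Answer: 8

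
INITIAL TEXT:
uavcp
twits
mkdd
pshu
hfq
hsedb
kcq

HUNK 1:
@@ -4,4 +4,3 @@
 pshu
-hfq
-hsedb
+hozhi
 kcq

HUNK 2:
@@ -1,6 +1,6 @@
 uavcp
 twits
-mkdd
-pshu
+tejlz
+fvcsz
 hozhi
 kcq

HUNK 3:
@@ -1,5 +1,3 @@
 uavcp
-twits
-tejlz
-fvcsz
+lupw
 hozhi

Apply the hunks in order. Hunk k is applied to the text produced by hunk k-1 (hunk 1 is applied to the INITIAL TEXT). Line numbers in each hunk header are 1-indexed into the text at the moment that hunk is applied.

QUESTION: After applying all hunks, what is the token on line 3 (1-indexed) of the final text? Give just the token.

Answer: hozhi

Derivation:
Hunk 1: at line 4 remove [hfq,hsedb] add [hozhi] -> 6 lines: uavcp twits mkdd pshu hozhi kcq
Hunk 2: at line 1 remove [mkdd,pshu] add [tejlz,fvcsz] -> 6 lines: uavcp twits tejlz fvcsz hozhi kcq
Hunk 3: at line 1 remove [twits,tejlz,fvcsz] add [lupw] -> 4 lines: uavcp lupw hozhi kcq
Final line 3: hozhi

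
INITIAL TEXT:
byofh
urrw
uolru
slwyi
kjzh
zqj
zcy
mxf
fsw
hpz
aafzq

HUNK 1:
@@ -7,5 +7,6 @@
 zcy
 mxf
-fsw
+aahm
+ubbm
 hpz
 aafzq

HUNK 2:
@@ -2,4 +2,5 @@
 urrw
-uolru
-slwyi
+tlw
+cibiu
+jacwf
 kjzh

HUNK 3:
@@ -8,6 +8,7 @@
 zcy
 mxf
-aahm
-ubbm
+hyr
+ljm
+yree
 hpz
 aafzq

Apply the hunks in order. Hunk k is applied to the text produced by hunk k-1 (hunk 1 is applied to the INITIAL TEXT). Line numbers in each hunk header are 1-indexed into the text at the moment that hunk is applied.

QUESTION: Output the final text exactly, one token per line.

Answer: byofh
urrw
tlw
cibiu
jacwf
kjzh
zqj
zcy
mxf
hyr
ljm
yree
hpz
aafzq

Derivation:
Hunk 1: at line 7 remove [fsw] add [aahm,ubbm] -> 12 lines: byofh urrw uolru slwyi kjzh zqj zcy mxf aahm ubbm hpz aafzq
Hunk 2: at line 2 remove [uolru,slwyi] add [tlw,cibiu,jacwf] -> 13 lines: byofh urrw tlw cibiu jacwf kjzh zqj zcy mxf aahm ubbm hpz aafzq
Hunk 3: at line 8 remove [aahm,ubbm] add [hyr,ljm,yree] -> 14 lines: byofh urrw tlw cibiu jacwf kjzh zqj zcy mxf hyr ljm yree hpz aafzq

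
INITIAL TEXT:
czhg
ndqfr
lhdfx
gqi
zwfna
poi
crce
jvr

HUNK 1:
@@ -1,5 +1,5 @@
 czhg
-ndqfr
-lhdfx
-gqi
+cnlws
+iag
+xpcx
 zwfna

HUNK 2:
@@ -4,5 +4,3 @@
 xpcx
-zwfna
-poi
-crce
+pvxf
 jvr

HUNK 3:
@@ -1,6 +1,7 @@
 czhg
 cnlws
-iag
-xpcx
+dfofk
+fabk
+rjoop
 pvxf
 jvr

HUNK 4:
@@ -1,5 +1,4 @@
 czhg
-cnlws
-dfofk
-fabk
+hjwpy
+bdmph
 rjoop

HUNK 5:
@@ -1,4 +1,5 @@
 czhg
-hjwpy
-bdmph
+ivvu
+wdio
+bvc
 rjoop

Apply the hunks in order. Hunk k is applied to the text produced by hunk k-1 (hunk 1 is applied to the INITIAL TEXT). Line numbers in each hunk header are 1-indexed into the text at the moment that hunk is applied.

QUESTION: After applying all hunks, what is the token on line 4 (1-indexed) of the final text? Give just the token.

Answer: bvc

Derivation:
Hunk 1: at line 1 remove [ndqfr,lhdfx,gqi] add [cnlws,iag,xpcx] -> 8 lines: czhg cnlws iag xpcx zwfna poi crce jvr
Hunk 2: at line 4 remove [zwfna,poi,crce] add [pvxf] -> 6 lines: czhg cnlws iag xpcx pvxf jvr
Hunk 3: at line 1 remove [iag,xpcx] add [dfofk,fabk,rjoop] -> 7 lines: czhg cnlws dfofk fabk rjoop pvxf jvr
Hunk 4: at line 1 remove [cnlws,dfofk,fabk] add [hjwpy,bdmph] -> 6 lines: czhg hjwpy bdmph rjoop pvxf jvr
Hunk 5: at line 1 remove [hjwpy,bdmph] add [ivvu,wdio,bvc] -> 7 lines: czhg ivvu wdio bvc rjoop pvxf jvr
Final line 4: bvc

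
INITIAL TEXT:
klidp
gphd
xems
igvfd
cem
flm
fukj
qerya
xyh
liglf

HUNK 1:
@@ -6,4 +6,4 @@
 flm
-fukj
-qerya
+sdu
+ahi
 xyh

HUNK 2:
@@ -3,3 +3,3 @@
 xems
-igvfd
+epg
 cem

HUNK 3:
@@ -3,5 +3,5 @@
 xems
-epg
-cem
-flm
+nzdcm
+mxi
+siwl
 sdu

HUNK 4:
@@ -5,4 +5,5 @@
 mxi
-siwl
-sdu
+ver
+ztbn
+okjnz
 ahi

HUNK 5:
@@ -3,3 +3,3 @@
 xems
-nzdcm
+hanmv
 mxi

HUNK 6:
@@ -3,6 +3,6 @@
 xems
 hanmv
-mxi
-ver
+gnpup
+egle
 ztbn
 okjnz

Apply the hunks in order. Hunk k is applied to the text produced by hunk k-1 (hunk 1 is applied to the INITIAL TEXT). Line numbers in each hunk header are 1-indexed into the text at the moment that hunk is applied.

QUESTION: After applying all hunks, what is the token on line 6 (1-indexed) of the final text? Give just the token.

Hunk 1: at line 6 remove [fukj,qerya] add [sdu,ahi] -> 10 lines: klidp gphd xems igvfd cem flm sdu ahi xyh liglf
Hunk 2: at line 3 remove [igvfd] add [epg] -> 10 lines: klidp gphd xems epg cem flm sdu ahi xyh liglf
Hunk 3: at line 3 remove [epg,cem,flm] add [nzdcm,mxi,siwl] -> 10 lines: klidp gphd xems nzdcm mxi siwl sdu ahi xyh liglf
Hunk 4: at line 5 remove [siwl,sdu] add [ver,ztbn,okjnz] -> 11 lines: klidp gphd xems nzdcm mxi ver ztbn okjnz ahi xyh liglf
Hunk 5: at line 3 remove [nzdcm] add [hanmv] -> 11 lines: klidp gphd xems hanmv mxi ver ztbn okjnz ahi xyh liglf
Hunk 6: at line 3 remove [mxi,ver] add [gnpup,egle] -> 11 lines: klidp gphd xems hanmv gnpup egle ztbn okjnz ahi xyh liglf
Final line 6: egle

Answer: egle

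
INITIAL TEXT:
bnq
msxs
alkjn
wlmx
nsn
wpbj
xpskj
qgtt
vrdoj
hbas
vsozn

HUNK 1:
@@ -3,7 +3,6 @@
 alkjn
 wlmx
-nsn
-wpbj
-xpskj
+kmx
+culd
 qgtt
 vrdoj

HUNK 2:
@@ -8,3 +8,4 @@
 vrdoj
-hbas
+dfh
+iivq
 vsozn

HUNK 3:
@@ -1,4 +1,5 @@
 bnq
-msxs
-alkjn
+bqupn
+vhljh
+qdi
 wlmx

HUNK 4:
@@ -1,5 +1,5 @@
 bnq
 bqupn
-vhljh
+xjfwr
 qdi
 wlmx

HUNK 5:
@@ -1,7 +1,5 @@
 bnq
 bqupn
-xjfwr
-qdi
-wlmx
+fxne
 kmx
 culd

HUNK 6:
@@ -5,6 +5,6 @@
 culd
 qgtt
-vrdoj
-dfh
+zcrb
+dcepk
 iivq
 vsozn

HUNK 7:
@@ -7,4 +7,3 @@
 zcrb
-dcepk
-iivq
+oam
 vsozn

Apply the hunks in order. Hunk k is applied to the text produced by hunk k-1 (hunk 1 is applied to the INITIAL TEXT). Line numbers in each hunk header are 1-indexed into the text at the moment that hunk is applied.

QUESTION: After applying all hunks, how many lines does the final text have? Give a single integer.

Answer: 9

Derivation:
Hunk 1: at line 3 remove [nsn,wpbj,xpskj] add [kmx,culd] -> 10 lines: bnq msxs alkjn wlmx kmx culd qgtt vrdoj hbas vsozn
Hunk 2: at line 8 remove [hbas] add [dfh,iivq] -> 11 lines: bnq msxs alkjn wlmx kmx culd qgtt vrdoj dfh iivq vsozn
Hunk 3: at line 1 remove [msxs,alkjn] add [bqupn,vhljh,qdi] -> 12 lines: bnq bqupn vhljh qdi wlmx kmx culd qgtt vrdoj dfh iivq vsozn
Hunk 4: at line 1 remove [vhljh] add [xjfwr] -> 12 lines: bnq bqupn xjfwr qdi wlmx kmx culd qgtt vrdoj dfh iivq vsozn
Hunk 5: at line 1 remove [xjfwr,qdi,wlmx] add [fxne] -> 10 lines: bnq bqupn fxne kmx culd qgtt vrdoj dfh iivq vsozn
Hunk 6: at line 5 remove [vrdoj,dfh] add [zcrb,dcepk] -> 10 lines: bnq bqupn fxne kmx culd qgtt zcrb dcepk iivq vsozn
Hunk 7: at line 7 remove [dcepk,iivq] add [oam] -> 9 lines: bnq bqupn fxne kmx culd qgtt zcrb oam vsozn
Final line count: 9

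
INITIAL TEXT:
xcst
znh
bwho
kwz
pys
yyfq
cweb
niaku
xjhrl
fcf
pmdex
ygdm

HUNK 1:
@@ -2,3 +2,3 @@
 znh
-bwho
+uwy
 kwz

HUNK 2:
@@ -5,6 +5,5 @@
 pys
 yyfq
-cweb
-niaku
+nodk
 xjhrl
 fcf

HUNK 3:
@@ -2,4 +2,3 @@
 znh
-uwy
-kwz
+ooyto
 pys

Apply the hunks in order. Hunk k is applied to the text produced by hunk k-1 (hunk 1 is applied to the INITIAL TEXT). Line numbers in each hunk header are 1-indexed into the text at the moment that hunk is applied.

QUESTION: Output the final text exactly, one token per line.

Hunk 1: at line 2 remove [bwho] add [uwy] -> 12 lines: xcst znh uwy kwz pys yyfq cweb niaku xjhrl fcf pmdex ygdm
Hunk 2: at line 5 remove [cweb,niaku] add [nodk] -> 11 lines: xcst znh uwy kwz pys yyfq nodk xjhrl fcf pmdex ygdm
Hunk 3: at line 2 remove [uwy,kwz] add [ooyto] -> 10 lines: xcst znh ooyto pys yyfq nodk xjhrl fcf pmdex ygdm

Answer: xcst
znh
ooyto
pys
yyfq
nodk
xjhrl
fcf
pmdex
ygdm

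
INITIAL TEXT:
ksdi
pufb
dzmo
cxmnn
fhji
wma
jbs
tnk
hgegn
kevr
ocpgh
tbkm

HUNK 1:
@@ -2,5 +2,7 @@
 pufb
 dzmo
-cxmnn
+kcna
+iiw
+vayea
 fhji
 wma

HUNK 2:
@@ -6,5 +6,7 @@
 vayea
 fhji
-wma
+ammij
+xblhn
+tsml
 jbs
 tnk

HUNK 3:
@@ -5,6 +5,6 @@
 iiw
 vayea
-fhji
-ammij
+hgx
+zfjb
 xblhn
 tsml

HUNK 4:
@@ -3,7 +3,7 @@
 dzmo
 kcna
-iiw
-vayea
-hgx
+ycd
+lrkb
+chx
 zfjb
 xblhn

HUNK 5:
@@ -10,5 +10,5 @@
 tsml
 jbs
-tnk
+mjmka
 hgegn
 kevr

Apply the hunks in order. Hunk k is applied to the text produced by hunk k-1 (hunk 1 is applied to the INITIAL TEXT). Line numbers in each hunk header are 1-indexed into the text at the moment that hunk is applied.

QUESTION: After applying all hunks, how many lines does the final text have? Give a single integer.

Answer: 16

Derivation:
Hunk 1: at line 2 remove [cxmnn] add [kcna,iiw,vayea] -> 14 lines: ksdi pufb dzmo kcna iiw vayea fhji wma jbs tnk hgegn kevr ocpgh tbkm
Hunk 2: at line 6 remove [wma] add [ammij,xblhn,tsml] -> 16 lines: ksdi pufb dzmo kcna iiw vayea fhji ammij xblhn tsml jbs tnk hgegn kevr ocpgh tbkm
Hunk 3: at line 5 remove [fhji,ammij] add [hgx,zfjb] -> 16 lines: ksdi pufb dzmo kcna iiw vayea hgx zfjb xblhn tsml jbs tnk hgegn kevr ocpgh tbkm
Hunk 4: at line 3 remove [iiw,vayea,hgx] add [ycd,lrkb,chx] -> 16 lines: ksdi pufb dzmo kcna ycd lrkb chx zfjb xblhn tsml jbs tnk hgegn kevr ocpgh tbkm
Hunk 5: at line 10 remove [tnk] add [mjmka] -> 16 lines: ksdi pufb dzmo kcna ycd lrkb chx zfjb xblhn tsml jbs mjmka hgegn kevr ocpgh tbkm
Final line count: 16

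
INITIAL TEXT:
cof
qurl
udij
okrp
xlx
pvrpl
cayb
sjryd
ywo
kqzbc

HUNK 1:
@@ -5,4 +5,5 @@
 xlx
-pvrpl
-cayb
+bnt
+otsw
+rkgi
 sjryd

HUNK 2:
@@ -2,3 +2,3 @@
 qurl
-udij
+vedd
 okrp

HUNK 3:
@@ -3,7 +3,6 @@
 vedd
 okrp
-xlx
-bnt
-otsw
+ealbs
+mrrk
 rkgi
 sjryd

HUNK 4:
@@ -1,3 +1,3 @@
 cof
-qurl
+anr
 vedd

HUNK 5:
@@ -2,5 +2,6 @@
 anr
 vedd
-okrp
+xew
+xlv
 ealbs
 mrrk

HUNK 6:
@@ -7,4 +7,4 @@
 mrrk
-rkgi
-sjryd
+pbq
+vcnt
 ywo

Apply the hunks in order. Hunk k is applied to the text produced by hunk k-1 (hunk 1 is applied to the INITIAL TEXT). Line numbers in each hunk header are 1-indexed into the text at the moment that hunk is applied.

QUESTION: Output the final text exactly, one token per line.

Answer: cof
anr
vedd
xew
xlv
ealbs
mrrk
pbq
vcnt
ywo
kqzbc

Derivation:
Hunk 1: at line 5 remove [pvrpl,cayb] add [bnt,otsw,rkgi] -> 11 lines: cof qurl udij okrp xlx bnt otsw rkgi sjryd ywo kqzbc
Hunk 2: at line 2 remove [udij] add [vedd] -> 11 lines: cof qurl vedd okrp xlx bnt otsw rkgi sjryd ywo kqzbc
Hunk 3: at line 3 remove [xlx,bnt,otsw] add [ealbs,mrrk] -> 10 lines: cof qurl vedd okrp ealbs mrrk rkgi sjryd ywo kqzbc
Hunk 4: at line 1 remove [qurl] add [anr] -> 10 lines: cof anr vedd okrp ealbs mrrk rkgi sjryd ywo kqzbc
Hunk 5: at line 2 remove [okrp] add [xew,xlv] -> 11 lines: cof anr vedd xew xlv ealbs mrrk rkgi sjryd ywo kqzbc
Hunk 6: at line 7 remove [rkgi,sjryd] add [pbq,vcnt] -> 11 lines: cof anr vedd xew xlv ealbs mrrk pbq vcnt ywo kqzbc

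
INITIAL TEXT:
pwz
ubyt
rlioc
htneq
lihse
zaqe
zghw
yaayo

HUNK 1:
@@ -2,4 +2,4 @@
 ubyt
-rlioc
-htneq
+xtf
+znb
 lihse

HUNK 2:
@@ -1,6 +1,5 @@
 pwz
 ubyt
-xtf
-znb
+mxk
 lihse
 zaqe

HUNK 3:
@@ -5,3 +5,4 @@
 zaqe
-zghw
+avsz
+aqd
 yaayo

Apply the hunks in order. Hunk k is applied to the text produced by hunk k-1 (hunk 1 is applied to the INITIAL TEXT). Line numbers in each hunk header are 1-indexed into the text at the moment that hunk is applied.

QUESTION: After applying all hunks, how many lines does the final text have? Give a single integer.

Hunk 1: at line 2 remove [rlioc,htneq] add [xtf,znb] -> 8 lines: pwz ubyt xtf znb lihse zaqe zghw yaayo
Hunk 2: at line 1 remove [xtf,znb] add [mxk] -> 7 lines: pwz ubyt mxk lihse zaqe zghw yaayo
Hunk 3: at line 5 remove [zghw] add [avsz,aqd] -> 8 lines: pwz ubyt mxk lihse zaqe avsz aqd yaayo
Final line count: 8

Answer: 8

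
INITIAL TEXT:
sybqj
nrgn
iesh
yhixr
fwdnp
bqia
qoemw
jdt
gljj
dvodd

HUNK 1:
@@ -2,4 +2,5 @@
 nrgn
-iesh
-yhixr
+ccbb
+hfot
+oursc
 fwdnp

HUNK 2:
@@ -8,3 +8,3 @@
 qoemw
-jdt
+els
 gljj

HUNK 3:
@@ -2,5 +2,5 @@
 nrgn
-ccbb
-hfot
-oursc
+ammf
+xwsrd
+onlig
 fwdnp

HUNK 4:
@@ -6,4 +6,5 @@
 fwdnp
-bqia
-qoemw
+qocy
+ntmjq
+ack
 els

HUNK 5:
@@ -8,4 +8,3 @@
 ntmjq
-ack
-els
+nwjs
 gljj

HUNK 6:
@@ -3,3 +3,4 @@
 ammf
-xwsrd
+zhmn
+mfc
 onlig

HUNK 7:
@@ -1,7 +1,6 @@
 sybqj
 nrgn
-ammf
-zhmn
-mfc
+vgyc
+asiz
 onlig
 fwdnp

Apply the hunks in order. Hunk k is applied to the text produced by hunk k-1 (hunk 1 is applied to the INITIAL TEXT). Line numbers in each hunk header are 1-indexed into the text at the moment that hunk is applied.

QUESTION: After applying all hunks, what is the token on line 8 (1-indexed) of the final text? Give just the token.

Hunk 1: at line 2 remove [iesh,yhixr] add [ccbb,hfot,oursc] -> 11 lines: sybqj nrgn ccbb hfot oursc fwdnp bqia qoemw jdt gljj dvodd
Hunk 2: at line 8 remove [jdt] add [els] -> 11 lines: sybqj nrgn ccbb hfot oursc fwdnp bqia qoemw els gljj dvodd
Hunk 3: at line 2 remove [ccbb,hfot,oursc] add [ammf,xwsrd,onlig] -> 11 lines: sybqj nrgn ammf xwsrd onlig fwdnp bqia qoemw els gljj dvodd
Hunk 4: at line 6 remove [bqia,qoemw] add [qocy,ntmjq,ack] -> 12 lines: sybqj nrgn ammf xwsrd onlig fwdnp qocy ntmjq ack els gljj dvodd
Hunk 5: at line 8 remove [ack,els] add [nwjs] -> 11 lines: sybqj nrgn ammf xwsrd onlig fwdnp qocy ntmjq nwjs gljj dvodd
Hunk 6: at line 3 remove [xwsrd] add [zhmn,mfc] -> 12 lines: sybqj nrgn ammf zhmn mfc onlig fwdnp qocy ntmjq nwjs gljj dvodd
Hunk 7: at line 1 remove [ammf,zhmn,mfc] add [vgyc,asiz] -> 11 lines: sybqj nrgn vgyc asiz onlig fwdnp qocy ntmjq nwjs gljj dvodd
Final line 8: ntmjq

Answer: ntmjq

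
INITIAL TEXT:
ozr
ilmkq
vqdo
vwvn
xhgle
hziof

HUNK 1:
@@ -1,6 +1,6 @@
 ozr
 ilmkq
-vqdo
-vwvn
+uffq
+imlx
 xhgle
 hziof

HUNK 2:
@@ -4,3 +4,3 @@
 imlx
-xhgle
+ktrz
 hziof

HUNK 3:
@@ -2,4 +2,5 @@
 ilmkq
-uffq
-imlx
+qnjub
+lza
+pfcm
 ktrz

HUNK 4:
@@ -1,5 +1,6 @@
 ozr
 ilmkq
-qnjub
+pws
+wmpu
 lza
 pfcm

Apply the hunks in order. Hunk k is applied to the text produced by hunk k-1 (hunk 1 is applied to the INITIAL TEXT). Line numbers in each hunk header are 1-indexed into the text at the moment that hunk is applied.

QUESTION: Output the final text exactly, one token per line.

Answer: ozr
ilmkq
pws
wmpu
lza
pfcm
ktrz
hziof

Derivation:
Hunk 1: at line 1 remove [vqdo,vwvn] add [uffq,imlx] -> 6 lines: ozr ilmkq uffq imlx xhgle hziof
Hunk 2: at line 4 remove [xhgle] add [ktrz] -> 6 lines: ozr ilmkq uffq imlx ktrz hziof
Hunk 3: at line 2 remove [uffq,imlx] add [qnjub,lza,pfcm] -> 7 lines: ozr ilmkq qnjub lza pfcm ktrz hziof
Hunk 4: at line 1 remove [qnjub] add [pws,wmpu] -> 8 lines: ozr ilmkq pws wmpu lza pfcm ktrz hziof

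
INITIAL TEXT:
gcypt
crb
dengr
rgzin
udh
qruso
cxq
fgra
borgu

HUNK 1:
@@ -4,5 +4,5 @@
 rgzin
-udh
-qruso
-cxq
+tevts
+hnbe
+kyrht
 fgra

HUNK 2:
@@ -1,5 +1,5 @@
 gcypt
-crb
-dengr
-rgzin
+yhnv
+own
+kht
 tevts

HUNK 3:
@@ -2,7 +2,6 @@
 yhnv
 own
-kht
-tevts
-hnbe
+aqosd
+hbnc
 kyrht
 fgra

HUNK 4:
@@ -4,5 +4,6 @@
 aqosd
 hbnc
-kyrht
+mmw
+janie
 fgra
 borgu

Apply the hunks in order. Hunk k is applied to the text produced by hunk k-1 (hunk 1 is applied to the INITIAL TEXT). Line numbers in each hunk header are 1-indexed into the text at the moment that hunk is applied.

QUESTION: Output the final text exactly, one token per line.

Hunk 1: at line 4 remove [udh,qruso,cxq] add [tevts,hnbe,kyrht] -> 9 lines: gcypt crb dengr rgzin tevts hnbe kyrht fgra borgu
Hunk 2: at line 1 remove [crb,dengr,rgzin] add [yhnv,own,kht] -> 9 lines: gcypt yhnv own kht tevts hnbe kyrht fgra borgu
Hunk 3: at line 2 remove [kht,tevts,hnbe] add [aqosd,hbnc] -> 8 lines: gcypt yhnv own aqosd hbnc kyrht fgra borgu
Hunk 4: at line 4 remove [kyrht] add [mmw,janie] -> 9 lines: gcypt yhnv own aqosd hbnc mmw janie fgra borgu

Answer: gcypt
yhnv
own
aqosd
hbnc
mmw
janie
fgra
borgu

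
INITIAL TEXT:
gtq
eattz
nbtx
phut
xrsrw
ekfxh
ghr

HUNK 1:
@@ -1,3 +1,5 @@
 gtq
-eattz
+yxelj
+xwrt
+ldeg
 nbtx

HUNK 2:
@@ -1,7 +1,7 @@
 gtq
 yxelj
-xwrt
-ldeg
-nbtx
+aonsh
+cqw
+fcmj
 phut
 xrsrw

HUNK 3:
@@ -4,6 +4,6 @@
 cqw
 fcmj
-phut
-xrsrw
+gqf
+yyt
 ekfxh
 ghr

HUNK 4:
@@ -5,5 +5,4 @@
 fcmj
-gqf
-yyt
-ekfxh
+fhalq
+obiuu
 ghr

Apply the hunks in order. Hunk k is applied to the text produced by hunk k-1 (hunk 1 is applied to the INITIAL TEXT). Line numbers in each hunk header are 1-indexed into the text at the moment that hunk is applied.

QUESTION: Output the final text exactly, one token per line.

Hunk 1: at line 1 remove [eattz] add [yxelj,xwrt,ldeg] -> 9 lines: gtq yxelj xwrt ldeg nbtx phut xrsrw ekfxh ghr
Hunk 2: at line 1 remove [xwrt,ldeg,nbtx] add [aonsh,cqw,fcmj] -> 9 lines: gtq yxelj aonsh cqw fcmj phut xrsrw ekfxh ghr
Hunk 3: at line 4 remove [phut,xrsrw] add [gqf,yyt] -> 9 lines: gtq yxelj aonsh cqw fcmj gqf yyt ekfxh ghr
Hunk 4: at line 5 remove [gqf,yyt,ekfxh] add [fhalq,obiuu] -> 8 lines: gtq yxelj aonsh cqw fcmj fhalq obiuu ghr

Answer: gtq
yxelj
aonsh
cqw
fcmj
fhalq
obiuu
ghr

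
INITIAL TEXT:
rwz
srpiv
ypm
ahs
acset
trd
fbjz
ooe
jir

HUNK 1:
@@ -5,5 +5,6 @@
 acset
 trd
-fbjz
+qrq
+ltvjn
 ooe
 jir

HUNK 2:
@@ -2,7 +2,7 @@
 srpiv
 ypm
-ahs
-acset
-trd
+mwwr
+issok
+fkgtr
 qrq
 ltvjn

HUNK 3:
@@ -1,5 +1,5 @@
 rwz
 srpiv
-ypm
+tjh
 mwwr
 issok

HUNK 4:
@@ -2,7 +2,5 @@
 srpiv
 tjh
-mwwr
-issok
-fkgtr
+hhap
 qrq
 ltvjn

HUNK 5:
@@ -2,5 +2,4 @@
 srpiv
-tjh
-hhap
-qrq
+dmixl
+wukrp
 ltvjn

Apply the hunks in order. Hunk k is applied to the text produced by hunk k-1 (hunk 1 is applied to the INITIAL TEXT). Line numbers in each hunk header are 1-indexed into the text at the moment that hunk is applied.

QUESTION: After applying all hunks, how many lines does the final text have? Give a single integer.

Hunk 1: at line 5 remove [fbjz] add [qrq,ltvjn] -> 10 lines: rwz srpiv ypm ahs acset trd qrq ltvjn ooe jir
Hunk 2: at line 2 remove [ahs,acset,trd] add [mwwr,issok,fkgtr] -> 10 lines: rwz srpiv ypm mwwr issok fkgtr qrq ltvjn ooe jir
Hunk 3: at line 1 remove [ypm] add [tjh] -> 10 lines: rwz srpiv tjh mwwr issok fkgtr qrq ltvjn ooe jir
Hunk 4: at line 2 remove [mwwr,issok,fkgtr] add [hhap] -> 8 lines: rwz srpiv tjh hhap qrq ltvjn ooe jir
Hunk 5: at line 2 remove [tjh,hhap,qrq] add [dmixl,wukrp] -> 7 lines: rwz srpiv dmixl wukrp ltvjn ooe jir
Final line count: 7

Answer: 7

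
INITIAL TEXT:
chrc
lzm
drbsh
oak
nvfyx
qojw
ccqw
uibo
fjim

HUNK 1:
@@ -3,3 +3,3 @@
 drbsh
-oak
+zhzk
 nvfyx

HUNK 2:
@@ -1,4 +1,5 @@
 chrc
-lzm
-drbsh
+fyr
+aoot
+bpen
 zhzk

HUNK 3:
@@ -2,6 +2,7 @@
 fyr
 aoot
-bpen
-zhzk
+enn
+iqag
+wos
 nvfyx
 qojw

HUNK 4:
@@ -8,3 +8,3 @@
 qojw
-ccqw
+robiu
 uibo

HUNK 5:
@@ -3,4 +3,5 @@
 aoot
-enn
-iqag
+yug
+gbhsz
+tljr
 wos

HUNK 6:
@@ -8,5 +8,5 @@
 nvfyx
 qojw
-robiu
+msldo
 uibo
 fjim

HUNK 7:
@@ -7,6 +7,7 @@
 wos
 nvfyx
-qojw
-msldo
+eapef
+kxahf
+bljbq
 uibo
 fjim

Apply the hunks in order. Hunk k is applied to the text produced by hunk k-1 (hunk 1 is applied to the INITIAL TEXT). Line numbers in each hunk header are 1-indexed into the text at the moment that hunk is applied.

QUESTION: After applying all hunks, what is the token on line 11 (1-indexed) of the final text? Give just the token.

Hunk 1: at line 3 remove [oak] add [zhzk] -> 9 lines: chrc lzm drbsh zhzk nvfyx qojw ccqw uibo fjim
Hunk 2: at line 1 remove [lzm,drbsh] add [fyr,aoot,bpen] -> 10 lines: chrc fyr aoot bpen zhzk nvfyx qojw ccqw uibo fjim
Hunk 3: at line 2 remove [bpen,zhzk] add [enn,iqag,wos] -> 11 lines: chrc fyr aoot enn iqag wos nvfyx qojw ccqw uibo fjim
Hunk 4: at line 8 remove [ccqw] add [robiu] -> 11 lines: chrc fyr aoot enn iqag wos nvfyx qojw robiu uibo fjim
Hunk 5: at line 3 remove [enn,iqag] add [yug,gbhsz,tljr] -> 12 lines: chrc fyr aoot yug gbhsz tljr wos nvfyx qojw robiu uibo fjim
Hunk 6: at line 8 remove [robiu] add [msldo] -> 12 lines: chrc fyr aoot yug gbhsz tljr wos nvfyx qojw msldo uibo fjim
Hunk 7: at line 7 remove [qojw,msldo] add [eapef,kxahf,bljbq] -> 13 lines: chrc fyr aoot yug gbhsz tljr wos nvfyx eapef kxahf bljbq uibo fjim
Final line 11: bljbq

Answer: bljbq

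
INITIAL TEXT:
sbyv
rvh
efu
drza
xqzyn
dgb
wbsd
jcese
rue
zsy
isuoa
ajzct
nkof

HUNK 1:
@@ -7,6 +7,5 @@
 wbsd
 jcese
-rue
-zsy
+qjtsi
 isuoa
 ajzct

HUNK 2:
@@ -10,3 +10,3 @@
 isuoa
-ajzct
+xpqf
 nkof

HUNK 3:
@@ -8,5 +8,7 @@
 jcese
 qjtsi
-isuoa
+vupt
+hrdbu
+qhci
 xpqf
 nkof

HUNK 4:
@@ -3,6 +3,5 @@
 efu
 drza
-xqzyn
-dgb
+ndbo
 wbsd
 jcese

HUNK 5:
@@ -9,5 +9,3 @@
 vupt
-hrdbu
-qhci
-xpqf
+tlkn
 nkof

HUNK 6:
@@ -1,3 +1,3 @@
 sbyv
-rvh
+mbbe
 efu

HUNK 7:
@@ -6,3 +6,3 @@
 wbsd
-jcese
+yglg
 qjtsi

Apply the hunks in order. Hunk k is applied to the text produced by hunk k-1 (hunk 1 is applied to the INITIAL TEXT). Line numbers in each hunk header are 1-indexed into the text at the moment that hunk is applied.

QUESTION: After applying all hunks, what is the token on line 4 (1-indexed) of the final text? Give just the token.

Answer: drza

Derivation:
Hunk 1: at line 7 remove [rue,zsy] add [qjtsi] -> 12 lines: sbyv rvh efu drza xqzyn dgb wbsd jcese qjtsi isuoa ajzct nkof
Hunk 2: at line 10 remove [ajzct] add [xpqf] -> 12 lines: sbyv rvh efu drza xqzyn dgb wbsd jcese qjtsi isuoa xpqf nkof
Hunk 3: at line 8 remove [isuoa] add [vupt,hrdbu,qhci] -> 14 lines: sbyv rvh efu drza xqzyn dgb wbsd jcese qjtsi vupt hrdbu qhci xpqf nkof
Hunk 4: at line 3 remove [xqzyn,dgb] add [ndbo] -> 13 lines: sbyv rvh efu drza ndbo wbsd jcese qjtsi vupt hrdbu qhci xpqf nkof
Hunk 5: at line 9 remove [hrdbu,qhci,xpqf] add [tlkn] -> 11 lines: sbyv rvh efu drza ndbo wbsd jcese qjtsi vupt tlkn nkof
Hunk 6: at line 1 remove [rvh] add [mbbe] -> 11 lines: sbyv mbbe efu drza ndbo wbsd jcese qjtsi vupt tlkn nkof
Hunk 7: at line 6 remove [jcese] add [yglg] -> 11 lines: sbyv mbbe efu drza ndbo wbsd yglg qjtsi vupt tlkn nkof
Final line 4: drza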